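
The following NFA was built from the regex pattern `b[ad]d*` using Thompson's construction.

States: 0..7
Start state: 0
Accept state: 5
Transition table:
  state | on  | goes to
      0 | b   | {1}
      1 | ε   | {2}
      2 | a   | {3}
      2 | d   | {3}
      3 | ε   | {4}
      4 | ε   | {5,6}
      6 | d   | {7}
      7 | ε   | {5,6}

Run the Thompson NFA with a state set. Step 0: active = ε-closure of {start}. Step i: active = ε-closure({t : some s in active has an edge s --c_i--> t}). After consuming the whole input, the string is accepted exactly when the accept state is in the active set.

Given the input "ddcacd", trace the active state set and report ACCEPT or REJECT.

Answer: REJECT

Steps:
initial (ε-close {0}): {0}
'd' @ 1: {}  — no active states
rest 'dcacd' ignored (set empty)
after full input: {}  (accept=5 not in)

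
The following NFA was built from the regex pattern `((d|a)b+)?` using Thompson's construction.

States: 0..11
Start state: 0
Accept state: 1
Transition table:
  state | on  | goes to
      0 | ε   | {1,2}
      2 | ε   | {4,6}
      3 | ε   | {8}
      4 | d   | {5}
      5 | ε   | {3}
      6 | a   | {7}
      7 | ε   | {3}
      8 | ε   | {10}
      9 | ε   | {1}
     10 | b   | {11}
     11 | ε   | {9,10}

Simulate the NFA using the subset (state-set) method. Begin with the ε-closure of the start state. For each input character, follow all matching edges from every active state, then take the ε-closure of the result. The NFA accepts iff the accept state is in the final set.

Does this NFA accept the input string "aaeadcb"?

Answer: REJECT

Steps:
S₀ = ε-closure({0}) = {0,1,2,4,6}
'a' @ 1: {3,7,8,10}
'a' @ 2: {}  — state set empty
rest 'eadcb' ignored (set empty)
after full input: {}  (accept=1 not in)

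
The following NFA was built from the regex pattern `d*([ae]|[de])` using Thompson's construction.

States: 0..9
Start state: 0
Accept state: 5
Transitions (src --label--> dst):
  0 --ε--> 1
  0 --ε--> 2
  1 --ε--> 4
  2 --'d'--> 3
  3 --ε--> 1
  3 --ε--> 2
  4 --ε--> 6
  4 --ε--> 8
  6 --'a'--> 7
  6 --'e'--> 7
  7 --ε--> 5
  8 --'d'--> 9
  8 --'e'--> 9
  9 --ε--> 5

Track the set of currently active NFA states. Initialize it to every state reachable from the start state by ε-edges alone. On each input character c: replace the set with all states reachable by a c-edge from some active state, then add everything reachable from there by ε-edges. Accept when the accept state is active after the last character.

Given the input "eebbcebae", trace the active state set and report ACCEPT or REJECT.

start: ε-closure({0}) = {0,1,2,4,6,8}
'e' @ 1: {5,7,9}  ✓accept
'e' @ 2: {}  — no active states
rest 'bbcebae' ignored (set empty)
end set {} — state 5 not in

Answer: REJECT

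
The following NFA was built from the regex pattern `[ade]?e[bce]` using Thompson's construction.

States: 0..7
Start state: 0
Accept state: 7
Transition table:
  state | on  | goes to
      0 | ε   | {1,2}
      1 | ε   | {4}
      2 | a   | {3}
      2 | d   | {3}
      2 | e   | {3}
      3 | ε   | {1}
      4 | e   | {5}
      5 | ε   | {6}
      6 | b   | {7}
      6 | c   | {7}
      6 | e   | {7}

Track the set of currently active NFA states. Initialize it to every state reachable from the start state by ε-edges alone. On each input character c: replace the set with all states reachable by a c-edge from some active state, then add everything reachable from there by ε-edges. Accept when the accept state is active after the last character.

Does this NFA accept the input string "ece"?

S₀ = ε-closure({0}) = {0,1,2,4}
'e' @ 1: {1,3,4,5,6}
'c' @ 2: {7}  ✓accept
'e' @ 3: {}  — state set empty
final: {}; accept 7 not in set

Answer: REJECT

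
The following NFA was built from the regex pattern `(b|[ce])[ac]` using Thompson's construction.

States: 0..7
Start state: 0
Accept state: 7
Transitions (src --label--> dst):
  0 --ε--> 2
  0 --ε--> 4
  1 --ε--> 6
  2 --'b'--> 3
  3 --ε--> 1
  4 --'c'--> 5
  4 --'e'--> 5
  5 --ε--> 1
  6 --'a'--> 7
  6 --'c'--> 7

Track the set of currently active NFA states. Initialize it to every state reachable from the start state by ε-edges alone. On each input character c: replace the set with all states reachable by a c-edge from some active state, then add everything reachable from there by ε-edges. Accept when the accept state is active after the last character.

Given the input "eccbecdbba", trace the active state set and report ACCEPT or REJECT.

Answer: REJECT

Steps:
S₀ = ε-closure({0}) = {0,2,4}
'e' @ 1: {1,5,6}
'c' @ 2: {7}  (accept∈set)
'c' @ 3: {}  — state set empty
rest 'becdbba' ignored (set empty)
end set {} — state 7 not in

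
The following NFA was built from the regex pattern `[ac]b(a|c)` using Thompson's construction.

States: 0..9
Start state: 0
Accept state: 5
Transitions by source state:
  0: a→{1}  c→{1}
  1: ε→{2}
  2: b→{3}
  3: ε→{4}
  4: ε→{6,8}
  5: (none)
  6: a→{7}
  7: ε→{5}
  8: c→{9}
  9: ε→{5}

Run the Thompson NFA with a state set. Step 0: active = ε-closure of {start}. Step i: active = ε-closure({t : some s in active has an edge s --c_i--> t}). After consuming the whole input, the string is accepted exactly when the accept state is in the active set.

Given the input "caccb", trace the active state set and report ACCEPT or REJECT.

start: ε-closure({0}) = {0}
'c' @ 1: {1,2}
'a' @ 2: {}  — state set empty
rest 'ccb' ignored (set empty)
after full input: {}  (accept=5 not in)

Answer: REJECT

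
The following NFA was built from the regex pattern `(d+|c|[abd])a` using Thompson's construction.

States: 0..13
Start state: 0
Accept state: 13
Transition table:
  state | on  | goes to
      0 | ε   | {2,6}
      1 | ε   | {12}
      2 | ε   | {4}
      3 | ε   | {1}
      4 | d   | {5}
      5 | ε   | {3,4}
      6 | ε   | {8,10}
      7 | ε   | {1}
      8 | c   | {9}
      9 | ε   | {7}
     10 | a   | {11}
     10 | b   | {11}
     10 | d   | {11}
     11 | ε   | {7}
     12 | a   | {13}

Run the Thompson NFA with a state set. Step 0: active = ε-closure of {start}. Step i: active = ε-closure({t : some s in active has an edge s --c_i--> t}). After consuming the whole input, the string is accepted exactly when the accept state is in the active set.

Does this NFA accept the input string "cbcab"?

Answer: REJECT

Steps:
start: ε-closure({0}) = {0,2,4,6,8,10}
'c' @ 1: {1,7,9,12}
'b' @ 2: {}  — state set empty
rest 'cab' ignored (set empty)
end set {} — state 13 not in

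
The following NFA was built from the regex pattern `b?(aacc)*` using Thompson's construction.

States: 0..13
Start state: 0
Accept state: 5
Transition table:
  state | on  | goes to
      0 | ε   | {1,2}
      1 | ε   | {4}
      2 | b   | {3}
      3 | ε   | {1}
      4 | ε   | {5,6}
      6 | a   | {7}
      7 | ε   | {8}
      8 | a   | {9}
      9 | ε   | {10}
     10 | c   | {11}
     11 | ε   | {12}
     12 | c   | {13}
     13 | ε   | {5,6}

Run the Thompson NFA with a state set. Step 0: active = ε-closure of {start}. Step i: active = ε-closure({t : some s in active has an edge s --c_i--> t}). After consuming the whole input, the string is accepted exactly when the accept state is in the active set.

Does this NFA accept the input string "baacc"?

initial (ε-close {0}): {0,1,2,4,5,6}
'b' @ 1: {1,3,4,5,6}  ✓accept
'a' @ 2: {7,8}
'a' @ 3: {9,10}
'c' @ 4: {11,12}
'c' @ 5: {5,6,13}  ✓accept
after full input: {5,6,13}  (accept=5 in)

Answer: ACCEPT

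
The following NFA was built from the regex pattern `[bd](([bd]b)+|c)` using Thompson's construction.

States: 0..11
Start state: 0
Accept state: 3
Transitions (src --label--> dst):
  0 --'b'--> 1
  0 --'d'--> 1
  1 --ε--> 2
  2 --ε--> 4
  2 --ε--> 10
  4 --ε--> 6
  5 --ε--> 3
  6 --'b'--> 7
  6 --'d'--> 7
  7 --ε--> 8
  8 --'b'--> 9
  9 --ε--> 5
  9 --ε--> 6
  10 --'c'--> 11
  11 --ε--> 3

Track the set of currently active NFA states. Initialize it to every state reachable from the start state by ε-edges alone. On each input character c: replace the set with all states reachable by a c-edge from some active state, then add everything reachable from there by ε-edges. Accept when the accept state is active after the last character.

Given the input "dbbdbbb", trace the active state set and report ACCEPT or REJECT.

S₀ = ε-closure({0}) = {0}
'd' @ 1: {1,2,4,6,10}
'b' @ 2: {7,8}
'b' @ 3: {3,5,6,9}  ✓accept
'd' @ 4: {7,8}
'b' @ 5: {3,5,6,9}  ✓accept
'b' @ 6: {7,8}
'b' @ 7: {3,5,6,9}  ✓accept
final: {3,5,6,9}; accept 3 in set

Answer: ACCEPT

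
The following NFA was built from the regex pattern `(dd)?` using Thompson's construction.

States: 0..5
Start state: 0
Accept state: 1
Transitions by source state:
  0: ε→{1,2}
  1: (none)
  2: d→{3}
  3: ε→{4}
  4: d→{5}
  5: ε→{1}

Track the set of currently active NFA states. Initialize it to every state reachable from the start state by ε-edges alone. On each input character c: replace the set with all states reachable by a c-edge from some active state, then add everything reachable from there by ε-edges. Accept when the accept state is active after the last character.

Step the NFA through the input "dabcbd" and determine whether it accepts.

Answer: REJECT

Derivation:
start: ε-closure({0}) = {0,1,2}
'd' @ 1: {3,4}
'a' @ 2: {}  — state set empty
rest 'bcbd' ignored (set empty)
after full input: {}  (accept=1 not in)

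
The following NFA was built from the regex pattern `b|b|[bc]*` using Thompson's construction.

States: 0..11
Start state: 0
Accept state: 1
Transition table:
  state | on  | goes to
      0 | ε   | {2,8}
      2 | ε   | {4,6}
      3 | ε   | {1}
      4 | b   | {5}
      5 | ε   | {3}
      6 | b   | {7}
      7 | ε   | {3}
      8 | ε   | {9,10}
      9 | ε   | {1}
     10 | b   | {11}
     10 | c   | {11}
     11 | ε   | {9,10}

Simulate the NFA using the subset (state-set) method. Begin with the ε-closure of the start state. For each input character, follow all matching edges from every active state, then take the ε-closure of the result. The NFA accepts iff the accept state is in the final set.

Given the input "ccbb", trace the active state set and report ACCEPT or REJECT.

initial (ε-close {0}): {0,1,2,4,6,8,9,10}
'c' @ 1: {1,9,10,11}  [accepting]
'c' @ 2: {1,9,10,11}  [accepting]
'b' @ 3: {1,9,10,11}  [accepting]
'b' @ 4: {1,9,10,11}  [accepting]
after full input: {1,9,10,11}  (accept=1 in)

Answer: ACCEPT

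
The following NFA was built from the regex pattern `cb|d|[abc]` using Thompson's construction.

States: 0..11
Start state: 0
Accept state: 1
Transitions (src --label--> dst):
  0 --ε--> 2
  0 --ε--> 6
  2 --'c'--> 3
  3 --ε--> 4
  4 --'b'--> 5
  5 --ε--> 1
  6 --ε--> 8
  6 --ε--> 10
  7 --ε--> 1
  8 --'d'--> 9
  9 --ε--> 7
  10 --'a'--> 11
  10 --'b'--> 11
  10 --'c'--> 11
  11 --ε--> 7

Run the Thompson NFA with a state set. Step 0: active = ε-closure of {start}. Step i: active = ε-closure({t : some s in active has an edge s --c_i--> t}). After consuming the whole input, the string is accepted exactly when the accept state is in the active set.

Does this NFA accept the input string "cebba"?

initial (ε-close {0}): {0,2,6,8,10}
'c' @ 1: {1,3,4,7,11}  ✓accept
'e' @ 2: {}  — state set empty
rest 'bba' ignored (set empty)
end set {} — state 1 not in

Answer: REJECT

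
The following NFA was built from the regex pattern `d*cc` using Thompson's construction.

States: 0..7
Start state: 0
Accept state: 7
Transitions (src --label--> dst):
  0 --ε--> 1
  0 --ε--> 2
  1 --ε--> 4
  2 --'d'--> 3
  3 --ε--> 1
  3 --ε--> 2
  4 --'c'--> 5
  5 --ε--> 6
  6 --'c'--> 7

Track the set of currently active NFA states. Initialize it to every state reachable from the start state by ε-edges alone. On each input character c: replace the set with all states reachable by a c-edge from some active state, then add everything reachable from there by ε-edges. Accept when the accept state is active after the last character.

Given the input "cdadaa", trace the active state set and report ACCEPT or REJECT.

Answer: REJECT

Trace:
initial (ε-close {0}): {0,1,2,4}
'c' @ 1: {5,6}
'd' @ 2: {}  — no active states
rest 'adaa' ignored (set empty)
after full input: {}  (accept=7 not in)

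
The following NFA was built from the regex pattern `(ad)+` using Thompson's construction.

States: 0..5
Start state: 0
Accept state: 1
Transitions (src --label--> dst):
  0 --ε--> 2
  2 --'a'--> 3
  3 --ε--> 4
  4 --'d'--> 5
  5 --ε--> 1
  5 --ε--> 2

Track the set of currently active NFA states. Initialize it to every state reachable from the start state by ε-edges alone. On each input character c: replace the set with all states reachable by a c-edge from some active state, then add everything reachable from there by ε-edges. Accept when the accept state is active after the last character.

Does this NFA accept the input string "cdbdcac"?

Answer: REJECT

Derivation:
S₀ = ε-closure({0}) = {0,2}
'c' @ 1: {}  — dead — no transitions
rest 'dbdcac' ignored (set empty)
end set {} — state 1 not in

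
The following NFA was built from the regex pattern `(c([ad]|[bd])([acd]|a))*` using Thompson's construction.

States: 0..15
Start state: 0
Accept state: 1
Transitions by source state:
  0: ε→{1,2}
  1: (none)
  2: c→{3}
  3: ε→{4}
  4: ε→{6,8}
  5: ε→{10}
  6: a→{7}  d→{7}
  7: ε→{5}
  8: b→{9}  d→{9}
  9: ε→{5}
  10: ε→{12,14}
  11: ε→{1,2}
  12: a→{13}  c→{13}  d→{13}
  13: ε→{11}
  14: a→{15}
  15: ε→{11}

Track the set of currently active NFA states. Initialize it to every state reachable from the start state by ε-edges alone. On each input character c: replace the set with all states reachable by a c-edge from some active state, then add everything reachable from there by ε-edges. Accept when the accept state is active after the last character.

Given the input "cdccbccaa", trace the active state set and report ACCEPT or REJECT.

Answer: ACCEPT

Trace:
start: ε-closure({0}) = {0,1,2}
'c' @ 1: {3,4,6,8}
'd' @ 2: {5,7,9,10,12,14}
'c' @ 3: {1,2,11,13}  [accepting]
'c' @ 4: {3,4,6,8}
'b' @ 5: {5,9,10,12,14}
'c' @ 6: {1,2,11,13}  [accepting]
'c' @ 7: {3,4,6,8}
'a' @ 8: {5,7,10,12,14}
'a' @ 9: {1,2,11,13,15}  [accepting]
end set {1,2,11,13,15} — state 1 in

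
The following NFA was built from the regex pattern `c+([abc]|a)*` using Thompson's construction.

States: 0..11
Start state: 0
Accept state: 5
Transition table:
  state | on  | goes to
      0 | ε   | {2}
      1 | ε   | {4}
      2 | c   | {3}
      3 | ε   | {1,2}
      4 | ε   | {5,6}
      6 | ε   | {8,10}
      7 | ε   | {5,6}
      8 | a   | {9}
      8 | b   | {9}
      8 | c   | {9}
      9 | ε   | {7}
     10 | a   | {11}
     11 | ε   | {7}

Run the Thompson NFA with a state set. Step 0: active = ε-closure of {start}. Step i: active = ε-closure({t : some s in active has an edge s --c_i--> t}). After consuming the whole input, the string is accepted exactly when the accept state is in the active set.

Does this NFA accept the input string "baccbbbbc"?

S₀ = ε-closure({0}) = {0,2}
'b' @ 1: {}  — state set empty
rest 'accbbbbc' ignored (set empty)
after full input: {}  (accept=5 not in)

Answer: REJECT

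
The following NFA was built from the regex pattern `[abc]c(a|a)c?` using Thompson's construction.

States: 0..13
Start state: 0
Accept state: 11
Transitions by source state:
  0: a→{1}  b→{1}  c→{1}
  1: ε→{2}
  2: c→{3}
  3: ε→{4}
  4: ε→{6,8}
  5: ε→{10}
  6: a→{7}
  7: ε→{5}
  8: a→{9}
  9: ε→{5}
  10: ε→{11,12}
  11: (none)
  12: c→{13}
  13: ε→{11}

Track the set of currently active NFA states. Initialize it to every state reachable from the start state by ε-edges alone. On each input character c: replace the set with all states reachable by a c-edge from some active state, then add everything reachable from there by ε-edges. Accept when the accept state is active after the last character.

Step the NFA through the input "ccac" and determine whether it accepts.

initial (ε-close {0}): {0}
'c' @ 1: {1,2}
'c' @ 2: {3,4,6,8}
'a' @ 3: {5,7,9,10,11,12}  ✓accept
'c' @ 4: {11,13}  ✓accept
end set {11,13} — state 11 in

Answer: ACCEPT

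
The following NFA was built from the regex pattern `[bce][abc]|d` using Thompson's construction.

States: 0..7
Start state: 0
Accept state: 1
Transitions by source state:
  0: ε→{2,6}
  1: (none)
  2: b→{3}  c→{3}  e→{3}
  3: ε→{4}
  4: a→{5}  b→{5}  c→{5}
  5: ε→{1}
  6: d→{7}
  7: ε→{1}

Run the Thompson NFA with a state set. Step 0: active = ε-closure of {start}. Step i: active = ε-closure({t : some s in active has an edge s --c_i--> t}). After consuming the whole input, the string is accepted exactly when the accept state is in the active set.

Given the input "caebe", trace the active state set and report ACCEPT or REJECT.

start: ε-closure({0}) = {0,2,6}
'c' @ 1: {3,4}
'a' @ 2: {1,5}  ✓accept
'e' @ 3: {}  — dead — no transitions
rest 'be' ignored (set empty)
end set {} — state 1 not in

Answer: REJECT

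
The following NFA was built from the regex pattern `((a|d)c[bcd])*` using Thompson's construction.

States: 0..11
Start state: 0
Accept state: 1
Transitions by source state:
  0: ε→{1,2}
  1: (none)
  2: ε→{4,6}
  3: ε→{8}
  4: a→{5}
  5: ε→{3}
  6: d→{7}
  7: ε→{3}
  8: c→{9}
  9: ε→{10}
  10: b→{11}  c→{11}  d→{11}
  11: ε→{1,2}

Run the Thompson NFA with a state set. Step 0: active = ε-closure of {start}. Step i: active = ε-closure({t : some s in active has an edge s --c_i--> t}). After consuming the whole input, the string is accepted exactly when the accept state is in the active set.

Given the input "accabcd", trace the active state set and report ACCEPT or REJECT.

Answer: REJECT

Trace:
start: ε-closure({0}) = {0,1,2,4,6}
'a' @ 1: {3,5,8}
'c' @ 2: {9,10}
'c' @ 3: {1,2,4,6,11}  [accepting]
'a' @ 4: {3,5,8}
'b' @ 5: {}  — dead — no transitions
rest 'cd' ignored (set empty)
end set {} — state 1 not in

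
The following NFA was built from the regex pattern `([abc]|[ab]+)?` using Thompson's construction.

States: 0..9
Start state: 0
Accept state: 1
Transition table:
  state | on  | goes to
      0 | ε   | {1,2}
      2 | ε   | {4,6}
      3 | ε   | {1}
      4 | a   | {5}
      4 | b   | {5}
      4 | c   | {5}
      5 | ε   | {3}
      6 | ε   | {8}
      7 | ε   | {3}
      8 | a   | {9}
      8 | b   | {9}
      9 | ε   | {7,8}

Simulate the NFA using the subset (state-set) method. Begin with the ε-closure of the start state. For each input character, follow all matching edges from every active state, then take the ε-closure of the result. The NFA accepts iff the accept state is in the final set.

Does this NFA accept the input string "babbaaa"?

Answer: ACCEPT

Steps:
start: ε-closure({0}) = {0,1,2,4,6,8}
'b' @ 1: {1,3,5,7,8,9}  ✓accept
'a' @ 2: {1,3,7,8,9}  ✓accept
'b' @ 3: {1,3,7,8,9}  ✓accept
'b' @ 4: {1,3,7,8,9}  ✓accept
'a' @ 5: {1,3,7,8,9}  ✓accept
'a' @ 6: {1,3,7,8,9}  ✓accept
'a' @ 7: {1,3,7,8,9}  ✓accept
final: {1,3,7,8,9}; accept 1 in set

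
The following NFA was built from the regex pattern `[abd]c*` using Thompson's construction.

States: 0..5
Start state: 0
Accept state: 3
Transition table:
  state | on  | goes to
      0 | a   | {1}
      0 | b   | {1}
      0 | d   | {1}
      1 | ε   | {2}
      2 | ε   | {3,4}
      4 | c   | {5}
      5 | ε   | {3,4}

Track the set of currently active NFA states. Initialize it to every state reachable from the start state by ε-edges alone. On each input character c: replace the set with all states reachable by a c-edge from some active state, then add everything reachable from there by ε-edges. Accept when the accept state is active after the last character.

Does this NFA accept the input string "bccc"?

start: ε-closure({0}) = {0}
'b' @ 1: {1,2,3,4}  ✓accept
'c' @ 2: {3,4,5}  ✓accept
'c' @ 3: {3,4,5}  ✓accept
'c' @ 4: {3,4,5}  ✓accept
end set {3,4,5} — state 3 in

Answer: ACCEPT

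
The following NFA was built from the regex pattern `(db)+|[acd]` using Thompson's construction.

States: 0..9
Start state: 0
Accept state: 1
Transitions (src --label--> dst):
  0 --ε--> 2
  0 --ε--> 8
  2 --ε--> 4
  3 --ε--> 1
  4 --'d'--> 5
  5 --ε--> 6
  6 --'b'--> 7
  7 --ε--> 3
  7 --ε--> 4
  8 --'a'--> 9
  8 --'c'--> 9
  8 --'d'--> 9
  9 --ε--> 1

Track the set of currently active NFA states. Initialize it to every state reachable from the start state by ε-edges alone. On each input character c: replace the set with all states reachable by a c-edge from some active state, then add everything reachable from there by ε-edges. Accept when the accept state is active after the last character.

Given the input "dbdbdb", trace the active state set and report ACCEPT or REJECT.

S₀ = ε-closure({0}) = {0,2,4,8}
'd' @ 1: {1,5,6,9}  (accept∈set)
'b' @ 2: {1,3,4,7}  (accept∈set)
'd' @ 3: {5,6}
'b' @ 4: {1,3,4,7}  (accept∈set)
'd' @ 5: {5,6}
'b' @ 6: {1,3,4,7}  (accept∈set)
after full input: {1,3,4,7}  (accept=1 in)

Answer: ACCEPT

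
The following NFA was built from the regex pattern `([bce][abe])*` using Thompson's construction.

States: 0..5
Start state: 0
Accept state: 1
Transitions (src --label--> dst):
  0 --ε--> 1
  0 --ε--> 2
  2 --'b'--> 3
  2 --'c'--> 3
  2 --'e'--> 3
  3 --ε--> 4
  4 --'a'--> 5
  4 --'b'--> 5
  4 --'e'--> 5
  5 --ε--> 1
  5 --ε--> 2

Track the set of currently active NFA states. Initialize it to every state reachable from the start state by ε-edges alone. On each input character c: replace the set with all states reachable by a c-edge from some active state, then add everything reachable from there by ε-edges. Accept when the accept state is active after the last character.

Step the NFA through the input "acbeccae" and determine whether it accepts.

initial (ε-close {0}): {0,1,2}
'a' @ 1: {}  — no active states
rest 'cbeccae' ignored (set empty)
after full input: {}  (accept=1 not in)

Answer: REJECT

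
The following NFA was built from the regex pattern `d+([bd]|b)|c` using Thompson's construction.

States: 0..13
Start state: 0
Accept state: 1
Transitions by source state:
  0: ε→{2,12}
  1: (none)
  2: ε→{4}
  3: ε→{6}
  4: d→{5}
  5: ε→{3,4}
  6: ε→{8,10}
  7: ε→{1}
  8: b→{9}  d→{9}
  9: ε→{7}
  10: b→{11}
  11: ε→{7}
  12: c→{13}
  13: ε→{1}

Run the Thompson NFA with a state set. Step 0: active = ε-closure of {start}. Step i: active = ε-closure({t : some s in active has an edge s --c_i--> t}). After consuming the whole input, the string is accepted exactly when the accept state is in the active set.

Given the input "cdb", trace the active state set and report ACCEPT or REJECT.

start: ε-closure({0}) = {0,2,4,12}
'c' @ 1: {1,13}  [accepting]
'd' @ 2: {}  — state set empty
rest 'b' ignored (set empty)
end set {} — state 1 not in

Answer: REJECT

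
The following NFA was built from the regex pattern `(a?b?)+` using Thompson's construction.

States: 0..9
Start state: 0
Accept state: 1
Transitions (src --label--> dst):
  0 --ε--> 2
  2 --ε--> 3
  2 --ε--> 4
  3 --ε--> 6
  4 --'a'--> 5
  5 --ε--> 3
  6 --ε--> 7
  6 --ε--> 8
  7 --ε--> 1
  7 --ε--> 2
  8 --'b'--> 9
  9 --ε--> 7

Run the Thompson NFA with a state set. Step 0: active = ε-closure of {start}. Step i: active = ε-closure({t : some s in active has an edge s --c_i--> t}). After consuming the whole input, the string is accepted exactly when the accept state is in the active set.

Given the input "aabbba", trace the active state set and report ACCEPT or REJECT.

start: ε-closure({0}) = {0,1,2,3,4,6,7,8}
'a' @ 1: {1,2,3,4,5,6,7,8}  [accepting]
'a' @ 2: {1,2,3,4,5,6,7,8}  [accepting]
'b' @ 3: {1,2,3,4,6,7,8,9}  [accepting]
'b' @ 4: {1,2,3,4,6,7,8,9}  [accepting]
'b' @ 5: {1,2,3,4,6,7,8,9}  [accepting]
'a' @ 6: {1,2,3,4,5,6,7,8}  [accepting]
final: {1,2,3,4,5,6,7,8}; accept 1 in set

Answer: ACCEPT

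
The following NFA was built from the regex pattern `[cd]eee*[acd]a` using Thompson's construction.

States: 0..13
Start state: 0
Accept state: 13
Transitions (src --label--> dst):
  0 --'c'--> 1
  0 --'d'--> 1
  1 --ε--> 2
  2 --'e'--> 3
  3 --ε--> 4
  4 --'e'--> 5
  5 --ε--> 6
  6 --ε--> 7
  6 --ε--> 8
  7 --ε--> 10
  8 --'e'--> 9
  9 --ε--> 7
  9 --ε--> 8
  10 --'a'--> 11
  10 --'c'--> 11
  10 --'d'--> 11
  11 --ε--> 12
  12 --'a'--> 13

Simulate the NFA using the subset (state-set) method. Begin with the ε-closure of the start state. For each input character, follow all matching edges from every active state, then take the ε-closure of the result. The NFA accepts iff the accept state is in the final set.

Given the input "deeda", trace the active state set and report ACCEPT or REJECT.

S₀ = ε-closure({0}) = {0}
'd' @ 1: {1,2}
'e' @ 2: {3,4}
'e' @ 3: {5,6,7,8,10}
'd' @ 4: {11,12}
'a' @ 5: {13}  [accepting]
end set {13} — state 13 in

Answer: ACCEPT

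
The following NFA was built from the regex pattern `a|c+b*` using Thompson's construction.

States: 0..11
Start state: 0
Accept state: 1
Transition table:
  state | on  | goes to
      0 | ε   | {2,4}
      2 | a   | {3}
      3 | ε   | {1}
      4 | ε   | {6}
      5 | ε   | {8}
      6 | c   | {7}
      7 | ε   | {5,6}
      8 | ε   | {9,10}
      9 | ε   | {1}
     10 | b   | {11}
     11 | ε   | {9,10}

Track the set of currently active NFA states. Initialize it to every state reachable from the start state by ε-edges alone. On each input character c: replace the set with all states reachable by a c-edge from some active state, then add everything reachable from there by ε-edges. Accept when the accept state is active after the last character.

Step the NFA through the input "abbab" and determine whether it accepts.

start: ε-closure({0}) = {0,2,4,6}
'a' @ 1: {1,3}  ✓accept
'b' @ 2: {}  — no active states
rest 'bab' ignored (set empty)
end set {} — state 1 not in

Answer: REJECT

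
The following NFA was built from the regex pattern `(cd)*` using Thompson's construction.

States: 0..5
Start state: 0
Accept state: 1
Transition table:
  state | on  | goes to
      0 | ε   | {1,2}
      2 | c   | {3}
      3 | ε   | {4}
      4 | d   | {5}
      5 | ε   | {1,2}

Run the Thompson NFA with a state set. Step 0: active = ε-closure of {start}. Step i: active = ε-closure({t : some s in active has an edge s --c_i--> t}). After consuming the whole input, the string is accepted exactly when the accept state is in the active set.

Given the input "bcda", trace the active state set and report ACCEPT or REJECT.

Answer: REJECT

Trace:
initial (ε-close {0}): {0,1,2}
'b' @ 1: {}  — dead — no transitions
rest 'cda' ignored (set empty)
end set {} — state 1 not in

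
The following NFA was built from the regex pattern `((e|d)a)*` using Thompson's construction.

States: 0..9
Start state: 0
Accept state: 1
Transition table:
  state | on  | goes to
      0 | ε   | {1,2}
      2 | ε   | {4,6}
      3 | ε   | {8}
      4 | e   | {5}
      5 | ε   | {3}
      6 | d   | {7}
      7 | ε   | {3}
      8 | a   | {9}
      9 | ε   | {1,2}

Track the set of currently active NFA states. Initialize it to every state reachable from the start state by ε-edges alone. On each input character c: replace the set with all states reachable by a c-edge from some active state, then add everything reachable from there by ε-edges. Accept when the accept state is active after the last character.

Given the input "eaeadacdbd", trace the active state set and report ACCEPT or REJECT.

S₀ = ε-closure({0}) = {0,1,2,4,6}
'e' @ 1: {3,5,8}
'a' @ 2: {1,2,4,6,9}  (accept∈set)
'e' @ 3: {3,5,8}
'a' @ 4: {1,2,4,6,9}  (accept∈set)
'd' @ 5: {3,7,8}
'a' @ 6: {1,2,4,6,9}  (accept∈set)
'c' @ 7: {}  — dead — no transitions
rest 'dbd' ignored (set empty)
after full input: {}  (accept=1 not in)

Answer: REJECT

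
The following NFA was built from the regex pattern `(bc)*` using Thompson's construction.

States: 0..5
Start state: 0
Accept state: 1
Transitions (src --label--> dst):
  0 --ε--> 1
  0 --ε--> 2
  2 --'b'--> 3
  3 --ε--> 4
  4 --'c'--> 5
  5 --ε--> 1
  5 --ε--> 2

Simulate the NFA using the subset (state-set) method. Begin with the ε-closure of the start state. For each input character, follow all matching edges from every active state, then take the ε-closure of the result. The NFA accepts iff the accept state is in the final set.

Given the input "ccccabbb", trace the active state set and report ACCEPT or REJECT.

S₀ = ε-closure({0}) = {0,1,2}
'c' @ 1: {}  — no active states
rest 'cccabbb' ignored (set empty)
final: {}; accept 1 not in set

Answer: REJECT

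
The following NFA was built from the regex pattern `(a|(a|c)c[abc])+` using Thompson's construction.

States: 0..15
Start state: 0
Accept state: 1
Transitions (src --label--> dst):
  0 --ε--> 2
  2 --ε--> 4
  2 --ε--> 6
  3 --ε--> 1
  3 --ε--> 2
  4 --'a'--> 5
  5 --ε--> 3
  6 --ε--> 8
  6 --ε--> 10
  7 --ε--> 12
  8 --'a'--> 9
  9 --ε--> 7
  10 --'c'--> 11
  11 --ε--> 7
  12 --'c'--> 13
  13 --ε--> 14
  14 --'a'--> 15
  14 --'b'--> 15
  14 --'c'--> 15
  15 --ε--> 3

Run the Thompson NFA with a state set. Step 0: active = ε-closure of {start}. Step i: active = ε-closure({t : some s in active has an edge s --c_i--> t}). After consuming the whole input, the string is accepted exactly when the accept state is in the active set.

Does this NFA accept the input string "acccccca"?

initial (ε-close {0}): {0,2,4,6,8,10}
'a' @ 1: {1,2,3,4,5,6,7,8,9,10,12}  (accept∈set)
'c' @ 2: {7,11,12,13,14}
'c' @ 3: {1,2,3,4,6,8,10,13,14,15}  (accept∈set)
'c' @ 4: {1,2,3,4,6,7,8,10,11,12,15}  (accept∈set)
'c' @ 5: {7,11,12,13,14}
'c' @ 6: {1,2,3,4,6,8,10,13,14,15}  (accept∈set)
'c' @ 7: {1,2,3,4,6,7,8,10,11,12,15}  (accept∈set)
'a' @ 8: {1,2,3,4,5,6,7,8,9,10,12}  (accept∈set)
final: {1,2,3,4,5,6,7,8,9,10,12}; accept 1 in set

Answer: ACCEPT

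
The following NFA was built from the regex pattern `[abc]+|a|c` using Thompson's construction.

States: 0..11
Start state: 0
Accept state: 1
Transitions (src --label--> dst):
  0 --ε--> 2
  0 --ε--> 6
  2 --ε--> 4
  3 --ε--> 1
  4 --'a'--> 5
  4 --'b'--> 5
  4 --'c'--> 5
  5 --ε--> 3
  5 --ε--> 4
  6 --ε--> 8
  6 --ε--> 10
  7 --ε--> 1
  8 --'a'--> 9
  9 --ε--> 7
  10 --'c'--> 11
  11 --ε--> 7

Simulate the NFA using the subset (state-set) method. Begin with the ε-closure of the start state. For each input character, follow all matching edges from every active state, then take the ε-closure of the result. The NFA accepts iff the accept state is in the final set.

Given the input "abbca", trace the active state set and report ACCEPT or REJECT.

start: ε-closure({0}) = {0,2,4,6,8,10}
'a' @ 1: {1,3,4,5,7,9}  ✓accept
'b' @ 2: {1,3,4,5}  ✓accept
'b' @ 3: {1,3,4,5}  ✓accept
'c' @ 4: {1,3,4,5}  ✓accept
'a' @ 5: {1,3,4,5}  ✓accept
after full input: {1,3,4,5}  (accept=1 in)

Answer: ACCEPT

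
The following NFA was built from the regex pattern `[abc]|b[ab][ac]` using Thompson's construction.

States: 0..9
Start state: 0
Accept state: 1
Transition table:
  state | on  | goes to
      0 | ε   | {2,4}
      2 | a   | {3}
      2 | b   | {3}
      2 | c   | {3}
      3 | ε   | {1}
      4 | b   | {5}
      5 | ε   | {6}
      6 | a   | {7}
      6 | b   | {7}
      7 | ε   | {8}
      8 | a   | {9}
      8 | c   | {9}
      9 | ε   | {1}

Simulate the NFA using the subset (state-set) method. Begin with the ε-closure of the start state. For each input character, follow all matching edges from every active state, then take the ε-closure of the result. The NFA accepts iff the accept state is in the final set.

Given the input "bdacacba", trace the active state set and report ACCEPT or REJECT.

S₀ = ε-closure({0}) = {0,2,4}
'b' @ 1: {1,3,5,6}  ✓accept
'd' @ 2: {}  — no active states
rest 'acacba' ignored (set empty)
end set {} — state 1 not in

Answer: REJECT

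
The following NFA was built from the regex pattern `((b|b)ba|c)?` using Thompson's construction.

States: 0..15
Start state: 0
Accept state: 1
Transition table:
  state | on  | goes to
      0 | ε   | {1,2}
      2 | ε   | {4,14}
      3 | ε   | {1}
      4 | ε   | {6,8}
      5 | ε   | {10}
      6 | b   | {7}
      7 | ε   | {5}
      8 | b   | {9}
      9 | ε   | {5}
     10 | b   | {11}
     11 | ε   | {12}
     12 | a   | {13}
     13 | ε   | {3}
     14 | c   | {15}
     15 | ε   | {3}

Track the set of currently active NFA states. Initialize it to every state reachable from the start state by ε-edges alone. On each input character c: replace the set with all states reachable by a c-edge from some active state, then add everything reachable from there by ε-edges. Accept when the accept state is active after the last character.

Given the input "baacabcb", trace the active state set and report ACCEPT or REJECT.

Answer: REJECT

Derivation:
start: ε-closure({0}) = {0,1,2,4,6,8,14}
'b' @ 1: {5,7,9,10}
'a' @ 2: {}  — dead — no transitions
rest 'acabcb' ignored (set empty)
final: {}; accept 1 not in set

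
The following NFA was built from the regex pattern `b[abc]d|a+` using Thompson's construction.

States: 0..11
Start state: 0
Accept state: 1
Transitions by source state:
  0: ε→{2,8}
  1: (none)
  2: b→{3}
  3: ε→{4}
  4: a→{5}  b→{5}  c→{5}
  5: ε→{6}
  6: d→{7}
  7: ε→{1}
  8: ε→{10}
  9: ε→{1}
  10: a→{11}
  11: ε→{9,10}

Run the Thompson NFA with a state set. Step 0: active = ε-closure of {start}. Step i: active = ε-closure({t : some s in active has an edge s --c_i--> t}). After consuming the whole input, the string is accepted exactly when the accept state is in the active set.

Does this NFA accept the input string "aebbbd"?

start: ε-closure({0}) = {0,2,8,10}
'a' @ 1: {1,9,10,11}  ✓accept
'e' @ 2: {}  — no active states
rest 'bbbd' ignored (set empty)
after full input: {}  (accept=1 not in)

Answer: REJECT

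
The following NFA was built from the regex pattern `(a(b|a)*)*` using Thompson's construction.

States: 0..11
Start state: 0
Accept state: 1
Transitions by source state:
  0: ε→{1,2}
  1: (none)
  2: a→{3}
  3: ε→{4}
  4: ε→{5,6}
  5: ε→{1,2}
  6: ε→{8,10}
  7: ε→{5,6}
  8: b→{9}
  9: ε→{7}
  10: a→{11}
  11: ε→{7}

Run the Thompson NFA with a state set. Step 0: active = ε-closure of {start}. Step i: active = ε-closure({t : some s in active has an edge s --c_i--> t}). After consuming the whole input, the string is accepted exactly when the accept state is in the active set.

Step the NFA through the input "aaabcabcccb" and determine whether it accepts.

Answer: REJECT

Derivation:
S₀ = ε-closure({0}) = {0,1,2}
'a' @ 1: {1,2,3,4,5,6,8,10}  (accept∈set)
'a' @ 2: {1,2,3,4,5,6,7,8,10,11}  (accept∈set)
'a' @ 3: {1,2,3,4,5,6,7,8,10,11}  (accept∈set)
'b' @ 4: {1,2,5,6,7,8,9,10}  (accept∈set)
'c' @ 5: {}  — no active states
rest 'abcccb' ignored (set empty)
end set {} — state 1 not in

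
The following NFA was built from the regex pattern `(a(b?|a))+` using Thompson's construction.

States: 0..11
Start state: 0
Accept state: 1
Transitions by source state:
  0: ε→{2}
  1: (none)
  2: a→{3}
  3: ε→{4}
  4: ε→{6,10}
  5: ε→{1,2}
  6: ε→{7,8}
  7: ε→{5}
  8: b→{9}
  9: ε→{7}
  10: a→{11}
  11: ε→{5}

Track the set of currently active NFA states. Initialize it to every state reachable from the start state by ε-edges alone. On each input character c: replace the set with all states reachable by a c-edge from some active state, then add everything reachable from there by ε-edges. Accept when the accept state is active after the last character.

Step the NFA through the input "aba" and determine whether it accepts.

S₀ = ε-closure({0}) = {0,2}
'a' @ 1: {1,2,3,4,5,6,7,8,10}  [accepting]
'b' @ 2: {1,2,5,7,9}  [accepting]
'a' @ 3: {1,2,3,4,5,6,7,8,10}  [accepting]
end set {1,2,3,4,5,6,7,8,10} — state 1 in

Answer: ACCEPT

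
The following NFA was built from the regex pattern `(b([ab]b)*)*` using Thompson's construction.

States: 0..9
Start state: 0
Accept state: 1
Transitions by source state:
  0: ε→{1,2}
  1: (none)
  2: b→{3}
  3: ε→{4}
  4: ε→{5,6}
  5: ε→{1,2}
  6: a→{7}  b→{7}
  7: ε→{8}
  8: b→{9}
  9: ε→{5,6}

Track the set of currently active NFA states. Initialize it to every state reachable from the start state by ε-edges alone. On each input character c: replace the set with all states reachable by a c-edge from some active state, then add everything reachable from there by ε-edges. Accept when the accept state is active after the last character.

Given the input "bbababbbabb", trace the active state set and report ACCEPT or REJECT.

Answer: ACCEPT

Derivation:
S₀ = ε-closure({0}) = {0,1,2}
'b' @ 1: {1,2,3,4,5,6}  (accept∈set)
'b' @ 2: {1,2,3,4,5,6,7,8}  (accept∈set)
'a' @ 3: {7,8}
'b' @ 4: {1,2,5,6,9}  (accept∈set)
'a' @ 5: {7,8}
'b' @ 6: {1,2,5,6,9}  (accept∈set)
'b' @ 7: {1,2,3,4,5,6,7,8}  (accept∈set)
'b' @ 8: {1,2,3,4,5,6,7,8,9}  (accept∈set)
'a' @ 9: {7,8}
'b' @ 10: {1,2,5,6,9}  (accept∈set)
'b' @ 11: {1,2,3,4,5,6,7,8}  (accept∈set)
final: {1,2,3,4,5,6,7,8}; accept 1 in set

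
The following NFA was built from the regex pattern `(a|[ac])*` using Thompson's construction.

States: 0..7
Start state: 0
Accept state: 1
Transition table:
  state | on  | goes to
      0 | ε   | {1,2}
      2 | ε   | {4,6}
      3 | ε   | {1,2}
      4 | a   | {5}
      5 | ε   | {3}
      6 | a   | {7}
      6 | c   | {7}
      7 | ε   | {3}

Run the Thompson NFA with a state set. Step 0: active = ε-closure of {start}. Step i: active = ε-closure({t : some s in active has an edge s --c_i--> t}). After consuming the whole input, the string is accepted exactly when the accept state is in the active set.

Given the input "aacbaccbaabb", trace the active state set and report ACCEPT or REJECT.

Answer: REJECT

Derivation:
start: ε-closure({0}) = {0,1,2,4,6}
'a' @ 1: {1,2,3,4,5,6,7}  [accepting]
'a' @ 2: {1,2,3,4,5,6,7}  [accepting]
'c' @ 3: {1,2,3,4,6,7}  [accepting]
'b' @ 4: {}  — dead — no transitions
rest 'accbaabb' ignored (set empty)
final: {}; accept 1 not in set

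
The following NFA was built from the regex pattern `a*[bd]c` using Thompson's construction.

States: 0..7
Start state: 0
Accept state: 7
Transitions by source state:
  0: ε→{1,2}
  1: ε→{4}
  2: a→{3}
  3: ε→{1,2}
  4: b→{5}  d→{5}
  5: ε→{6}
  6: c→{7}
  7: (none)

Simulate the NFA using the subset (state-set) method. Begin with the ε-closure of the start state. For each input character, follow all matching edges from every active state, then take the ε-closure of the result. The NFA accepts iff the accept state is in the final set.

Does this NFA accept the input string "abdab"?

Answer: REJECT

Derivation:
start: ε-closure({0}) = {0,1,2,4}
'a' @ 1: {1,2,3,4}
'b' @ 2: {5,6}
'd' @ 3: {}  — state set empty
rest 'ab' ignored (set empty)
after full input: {}  (accept=7 not in)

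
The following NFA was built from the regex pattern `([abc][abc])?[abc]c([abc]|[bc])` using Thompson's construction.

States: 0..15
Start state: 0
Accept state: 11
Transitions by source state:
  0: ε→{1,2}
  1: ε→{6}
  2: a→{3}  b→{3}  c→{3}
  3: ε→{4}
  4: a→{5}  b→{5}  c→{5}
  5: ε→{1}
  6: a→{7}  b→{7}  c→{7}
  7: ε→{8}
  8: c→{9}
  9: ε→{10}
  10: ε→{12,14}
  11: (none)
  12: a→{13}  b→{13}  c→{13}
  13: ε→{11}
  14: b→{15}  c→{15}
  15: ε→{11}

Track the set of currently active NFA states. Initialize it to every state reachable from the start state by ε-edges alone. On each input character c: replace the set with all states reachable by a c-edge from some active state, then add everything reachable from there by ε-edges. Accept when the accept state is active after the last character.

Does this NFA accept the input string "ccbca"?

S₀ = ε-closure({0}) = {0,1,2,6}
'c' @ 1: {3,4,7,8}
'c' @ 2: {1,5,6,9,10,12,14}
'b' @ 3: {7,8,11,13,15}  (accept∈set)
'c' @ 4: {9,10,12,14}
'a' @ 5: {11,13}  (accept∈set)
end set {11,13} — state 11 in

Answer: ACCEPT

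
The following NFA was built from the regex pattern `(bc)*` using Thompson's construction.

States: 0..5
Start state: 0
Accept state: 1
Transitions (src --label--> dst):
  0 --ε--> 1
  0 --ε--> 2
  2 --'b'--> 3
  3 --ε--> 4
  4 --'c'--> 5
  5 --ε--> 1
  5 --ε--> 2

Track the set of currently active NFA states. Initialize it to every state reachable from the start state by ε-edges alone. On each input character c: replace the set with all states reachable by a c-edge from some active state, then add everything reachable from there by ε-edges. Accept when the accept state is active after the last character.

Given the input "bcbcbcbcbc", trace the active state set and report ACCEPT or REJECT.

Answer: ACCEPT

Trace:
start: ε-closure({0}) = {0,1,2}
'b' @ 1: {3,4}
'c' @ 2: {1,2,5}  [accepting]
'b' @ 3: {3,4}
'c' @ 4: {1,2,5}  [accepting]
'b' @ 5: {3,4}
'c' @ 6: {1,2,5}  [accepting]
'b' @ 7: {3,4}
'c' @ 8: {1,2,5}  [accepting]
'b' @ 9: {3,4}
'c' @ 10: {1,2,5}  [accepting]
end set {1,2,5} — state 1 in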